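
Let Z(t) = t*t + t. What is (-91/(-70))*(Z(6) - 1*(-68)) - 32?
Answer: 111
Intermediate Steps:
Z(t) = t + t² (Z(t) = t² + t = t + t²)
(-91/(-70))*(Z(6) - 1*(-68)) - 32 = (-91/(-70))*(6*(1 + 6) - 1*(-68)) - 32 = (-91*(-1/70))*(6*7 + 68) - 32 = 13*(42 + 68)/10 - 32 = (13/10)*110 - 32 = 143 - 32 = 111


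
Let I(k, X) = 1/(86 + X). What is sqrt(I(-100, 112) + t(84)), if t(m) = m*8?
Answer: sqrt(2927254)/66 ≈ 25.923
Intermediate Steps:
t(m) = 8*m
sqrt(I(-100, 112) + t(84)) = sqrt(1/(86 + 112) + 8*84) = sqrt(1/198 + 672) = sqrt(133057/198) = sqrt(2927254)/66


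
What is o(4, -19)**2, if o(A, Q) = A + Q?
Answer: 225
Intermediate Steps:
o(4, -19)**2 = (4 - 19)**2 = (-15)**2 = 225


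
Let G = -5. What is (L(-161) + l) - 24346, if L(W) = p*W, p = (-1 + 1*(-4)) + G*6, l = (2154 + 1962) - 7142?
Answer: -21737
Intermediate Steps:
l = -3026 (l = 4116 - 7142 = -3026)
p = -35 (p = (-1 + 1*(-4)) - 5*6 = (-1 - 4) - 30 = -5 - 30 = -35)
L(W) = -35*W
(L(-161) + l) - 24346 = (-35*(-161) - 3026) - 24346 = (5635 - 3026) - 24346 = 2609 - 24346 = -21737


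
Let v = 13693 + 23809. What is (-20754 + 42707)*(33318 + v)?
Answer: 1554711460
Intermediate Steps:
v = 37502
(-20754 + 42707)*(33318 + v) = (-20754 + 42707)*(33318 + 37502) = 21953*70820 = 1554711460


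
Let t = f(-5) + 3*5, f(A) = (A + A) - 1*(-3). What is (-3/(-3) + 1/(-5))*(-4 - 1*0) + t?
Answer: 24/5 ≈ 4.8000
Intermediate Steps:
f(A) = 3 + 2*A (f(A) = 2*A + 3 = 3 + 2*A)
t = 8 (t = (3 + 2*(-5)) + 3*5 = (3 - 10) + 15 = -7 + 15 = 8)
(-3/(-3) + 1/(-5))*(-4 - 1*0) + t = (-3/(-3) + 1/(-5))*(-4 - 1*0) + 8 = (-3*(-⅓) + 1*(-⅕))*(-4 + 0) + 8 = (1 - ⅕)*(-4) + 8 = (⅘)*(-4) + 8 = -16/5 + 8 = 24/5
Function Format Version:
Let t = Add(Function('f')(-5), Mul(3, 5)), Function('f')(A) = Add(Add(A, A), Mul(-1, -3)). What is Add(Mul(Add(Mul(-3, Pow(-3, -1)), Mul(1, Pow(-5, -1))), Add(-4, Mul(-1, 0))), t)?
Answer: Rational(24, 5) ≈ 4.8000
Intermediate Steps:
Function('f')(A) = Add(3, Mul(2, A)) (Function('f')(A) = Add(Mul(2, A), 3) = Add(3, Mul(2, A)))
t = 8 (t = Add(Add(3, Mul(2, -5)), Mul(3, 5)) = Add(Add(3, -10), 15) = Add(-7, 15) = 8)
Add(Mul(Add(Mul(-3, Pow(-3, -1)), Mul(1, Pow(-5, -1))), Add(-4, Mul(-1, 0))), t) = Add(Mul(Add(Mul(-3, Pow(-3, -1)), Mul(1, Pow(-5, -1))), Add(-4, Mul(-1, 0))), 8) = Add(Mul(Add(Mul(-3, Rational(-1, 3)), Mul(1, Rational(-1, 5))), Add(-4, 0)), 8) = Add(Mul(Add(1, Rational(-1, 5)), -4), 8) = Add(Mul(Rational(4, 5), -4), 8) = Add(Rational(-16, 5), 8) = Rational(24, 5)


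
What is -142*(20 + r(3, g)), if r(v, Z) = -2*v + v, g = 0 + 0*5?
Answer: -2414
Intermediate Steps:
g = 0 (g = 0 + 0 = 0)
r(v, Z) = -v
-142*(20 + r(3, g)) = -142*(20 - 1*3) = -142*(20 - 3) = -142*17 = -2414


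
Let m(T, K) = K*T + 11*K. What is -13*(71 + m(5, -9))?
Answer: 949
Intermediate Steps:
m(T, K) = 11*K + K*T
-13*(71 + m(5, -9)) = -13*(71 - 9*(11 + 5)) = -13*(71 - 9*16) = -13*(71 - 144) = -13*(-73) = 949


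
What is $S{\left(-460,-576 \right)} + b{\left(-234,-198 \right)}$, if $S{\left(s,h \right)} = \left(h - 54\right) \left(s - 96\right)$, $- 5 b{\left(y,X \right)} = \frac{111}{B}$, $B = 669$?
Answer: $\frac{390562163}{1115} \approx 3.5028 \cdot 10^{5}$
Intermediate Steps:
$b{\left(y,X \right)} = - \frac{37}{1115}$ ($b{\left(y,X \right)} = - \frac{111 \cdot \frac{1}{669}}{5} = \left(- \frac{1}{5}\right) \frac{37}{223} = - \frac{37}{1115}$)
$S{\left(s,h \right)} = \left(-96 + s\right) \left(-54 + h\right)$ ($S{\left(s,h \right)} = \left(-54 + h\right) \left(-96 + s\right) = \left(-96 + s\right) \left(-54 + h\right)$)
$S{\left(-460,-576 \right)} + b{\left(-234,-198 \right)} = \left(5184 - -55296 - -24840 - -264960\right) - \frac{37}{1115} = \left(5184 + 55296 + 24840 + 264960\right) - \frac{37}{1115} = 350280 - \frac{37}{1115} = \frac{390562163}{1115}$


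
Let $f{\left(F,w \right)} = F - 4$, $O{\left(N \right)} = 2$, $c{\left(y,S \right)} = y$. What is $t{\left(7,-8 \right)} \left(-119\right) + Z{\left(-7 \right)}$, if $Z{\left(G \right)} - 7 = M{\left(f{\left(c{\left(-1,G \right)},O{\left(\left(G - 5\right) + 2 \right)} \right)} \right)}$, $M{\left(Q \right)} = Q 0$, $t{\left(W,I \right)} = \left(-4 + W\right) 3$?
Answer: $-1064$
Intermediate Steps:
$t{\left(W,I \right)} = -12 + 3 W$
$f{\left(F,w \right)} = -4 + F$ ($f{\left(F,w \right)} = F - 4 = -4 + F$)
$M{\left(Q \right)} = 0$
$Z{\left(G \right)} = 7$ ($Z{\left(G \right)} = 7 + 0 = 7$)
$t{\left(7,-8 \right)} \left(-119\right) + Z{\left(-7 \right)} = \left(-12 + 3 \cdot 7\right) \left(-119\right) + 7 = \left(-12 + 21\right) \left(-119\right) + 7 = 9 \left(-119\right) + 7 = -1071 + 7 = -1064$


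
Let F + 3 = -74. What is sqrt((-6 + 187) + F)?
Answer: 2*sqrt(26) ≈ 10.198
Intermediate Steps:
F = -77 (F = -3 - 74 = -77)
sqrt((-6 + 187) + F) = sqrt((-6 + 187) - 77) = sqrt(181 - 77) = sqrt(104) = 2*sqrt(26)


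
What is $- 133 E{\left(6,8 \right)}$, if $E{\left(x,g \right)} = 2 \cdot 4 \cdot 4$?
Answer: $-4256$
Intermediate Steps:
$E{\left(x,g \right)} = 32$ ($E{\left(x,g \right)} = 8 \cdot 4 = 32$)
$- 133 E{\left(6,8 \right)} = \left(-133\right) 32 = -4256$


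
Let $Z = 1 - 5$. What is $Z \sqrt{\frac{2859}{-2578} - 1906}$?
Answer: $- \frac{2 i \sqrt{12674806606}}{1289} \approx - 174.68 i$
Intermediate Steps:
$Z = -4$ ($Z = 1 - 5 = -4$)
$Z \sqrt{\frac{2859}{-2578} - 1906} = - 4 \sqrt{\frac{2859}{-2578} - 1906} = - 4 \sqrt{2859 \left(- \frac{1}{2578}\right) - 1906} = - 4 \sqrt{- \frac{2859}{2578} - 1906} = - 4 \sqrt{- \frac{4916527}{2578}} = - 4 \frac{i \sqrt{12674806606}}{2578} = - \frac{2 i \sqrt{12674806606}}{1289}$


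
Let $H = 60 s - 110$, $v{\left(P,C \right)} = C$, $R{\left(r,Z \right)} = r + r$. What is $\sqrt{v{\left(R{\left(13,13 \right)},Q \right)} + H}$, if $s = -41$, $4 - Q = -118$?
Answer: $12 i \sqrt{17} \approx 49.477 i$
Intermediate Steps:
$R{\left(r,Z \right)} = 2 r$
$Q = 122$ ($Q = 4 - -118 = 4 + 118 = 122$)
$H = -2570$ ($H = 60 \left(-41\right) - 110 = -2460 - 110 = -2570$)
$\sqrt{v{\left(R{\left(13,13 \right)},Q \right)} + H} = \sqrt{122 - 2570} = \sqrt{-2448} = 12 i \sqrt{17}$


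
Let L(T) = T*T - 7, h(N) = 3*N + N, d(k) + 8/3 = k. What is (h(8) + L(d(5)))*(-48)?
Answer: -4384/3 ≈ -1461.3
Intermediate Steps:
d(k) = -8/3 + k
h(N) = 4*N
L(T) = -7 + T² (L(T) = T² - 7 = -7 + T²)
(h(8) + L(d(5)))*(-48) = (4*8 + (-7 + (-8/3 + 5)²))*(-48) = (32 + (-7 + (7/3)²))*(-48) = (32 + (-7 + 49/9))*(-48) = (32 - 14/9)*(-48) = (274/9)*(-48) = -4384/3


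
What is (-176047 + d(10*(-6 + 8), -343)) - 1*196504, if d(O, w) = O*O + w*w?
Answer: -254502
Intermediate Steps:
d(O, w) = O**2 + w**2
(-176047 + d(10*(-6 + 8), -343)) - 1*196504 = (-176047 + ((10*(-6 + 8))**2 + (-343)**2)) - 1*196504 = (-176047 + ((10*2)**2 + 117649)) - 196504 = (-176047 + (20**2 + 117649)) - 196504 = (-176047 + (400 + 117649)) - 196504 = (-176047 + 118049) - 196504 = -57998 - 196504 = -254502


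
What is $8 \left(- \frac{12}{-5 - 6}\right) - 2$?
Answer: $\frac{74}{11} \approx 6.7273$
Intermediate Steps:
$8 \left(- \frac{12}{-5 - 6}\right) - 2 = 8 \left(- \frac{12}{-11}\right) - 2 = 8 \left(\left(-12\right) \left(- \frac{1}{11}\right)\right) - 2 = 8 \cdot \frac{12}{11} - 2 = \frac{96}{11} - 2 = \frac{74}{11}$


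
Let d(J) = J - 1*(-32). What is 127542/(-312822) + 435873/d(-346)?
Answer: -22731785299/16371018 ≈ -1388.5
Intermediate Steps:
d(J) = 32 + J (d(J) = J + 32 = 32 + J)
127542/(-312822) + 435873/d(-346) = 127542/(-312822) + 435873/(32 - 346) = 127542*(-1/312822) + 435873/(-314) = -21257/52137 + 435873*(-1/314) = -21257/52137 - 435873/314 = -22731785299/16371018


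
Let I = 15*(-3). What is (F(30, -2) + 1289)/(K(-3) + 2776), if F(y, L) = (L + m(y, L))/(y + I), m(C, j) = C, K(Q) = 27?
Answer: 19307/42045 ≈ 0.45920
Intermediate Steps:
I = -45
F(y, L) = (L + y)/(-45 + y) (F(y, L) = (L + y)/(y - 45) = (L + y)/(-45 + y))
(F(30, -2) + 1289)/(K(-3) + 2776) = ((-2 + 30)/(-45 + 30) + 1289)/(27 + 2776) = (28/(-15) + 1289)/2803 = (-1/15*28 + 1289)*(1/2803) = (-28/15 + 1289)*(1/2803) = (19307/15)*(1/2803) = 19307/42045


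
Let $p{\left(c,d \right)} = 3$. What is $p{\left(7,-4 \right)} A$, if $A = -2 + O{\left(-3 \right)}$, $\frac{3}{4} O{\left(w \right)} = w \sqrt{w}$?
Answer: $-6 - 12 i \sqrt{3} \approx -6.0 - 20.785 i$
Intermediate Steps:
$O{\left(w \right)} = \frac{4 w^{\frac{3}{2}}}{3}$ ($O{\left(w \right)} = \frac{4 w \sqrt{w}}{3} = \frac{4 w^{\frac{3}{2}}}{3}$)
$A = -2 - 4 i \sqrt{3}$ ($A = -2 + \frac{4 \left(-3\right)^{\frac{3}{2}}}{3} = -2 + \frac{4 \left(- 3 i \sqrt{3}\right)}{3} = -2 - 4 i \sqrt{3} \approx -2.0 - 6.9282 i$)
$p{\left(7,-4 \right)} A = 3 \left(-2 - 4 i \sqrt{3}\right) = -6 - 12 i \sqrt{3}$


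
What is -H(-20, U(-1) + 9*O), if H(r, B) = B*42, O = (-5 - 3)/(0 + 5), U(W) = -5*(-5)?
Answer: -2226/5 ≈ -445.20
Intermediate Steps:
U(W) = 25
O = -8/5 ≈ -1.6000
H(r, B) = 42*B
-H(-20, U(-1) + 9*O) = -42*(25 + 9*(-8/5)) = -42*(25 - 72/5) = -42*53/5 = -1*2226/5 = -2226/5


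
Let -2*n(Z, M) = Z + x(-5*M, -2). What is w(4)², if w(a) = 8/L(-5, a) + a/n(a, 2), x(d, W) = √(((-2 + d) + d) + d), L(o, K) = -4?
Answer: 8*(-I + 2*√2)/(I + 2*√2) ≈ 6.2222 - 5.0283*I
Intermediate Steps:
x(d, W) = √(-2 + 3*d) (x(d, W) = √((-2 + 2*d) + d) = √(-2 + 3*d))
n(Z, M) = -Z/2 - √(-2 - 15*M)/2 (n(Z, M) = -(Z + √(-2 + 3*(-5*M)))/2 = -(Z + √(-2 - 15*M))/2 = -Z/2 - √(-2 - 15*M)/2)
w(a) = -2 + a/(-a/2 - 2*I*√2) (w(a) = 8/(-4) + a/(-a/2 - √(-2 - 15*2)/2) = 8*(-¼) + a/(-a/2 - √(-2 - 30)/2) = -2 + a/(-a/2 - 2*I*√2))
w(4)² = (4*(-1*4 - 2*I*√2)/(4 + 4*I*√2))² = (4*(-4 - 2*I*√2)/(4 + 4*I*√2))² = 16*(-4 - 2*I*√2)²/(4 + 4*I*√2)²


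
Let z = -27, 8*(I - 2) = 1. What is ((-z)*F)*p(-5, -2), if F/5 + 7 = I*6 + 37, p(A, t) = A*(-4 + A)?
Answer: 1038825/4 ≈ 2.5971e+5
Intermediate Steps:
I = 17/8 (I = 2 + (⅛)*1 = 2 + ⅛ = 17/8 ≈ 2.1250)
F = 855/4 (F = -35 + 5*((17/8)*6 + 37) = -35 + 5*(51/4 + 37) = -35 + 5*(199/4) = -35 + 995/4 = 855/4 ≈ 213.75)
((-z)*F)*p(-5, -2) = (-1*(-27)*(855/4))*(-5*(-4 - 5)) = (27*(855/4))*(-5*(-9)) = (23085/4)*45 = 1038825/4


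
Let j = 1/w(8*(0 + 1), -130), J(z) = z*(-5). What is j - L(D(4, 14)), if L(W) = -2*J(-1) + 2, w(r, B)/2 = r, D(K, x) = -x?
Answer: 129/16 ≈ 8.0625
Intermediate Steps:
J(z) = -5*z
w(r, B) = 2*r
L(W) = -8 (L(W) = -(-10)*(-1) + 2 = -2*5 + 2 = -10 + 2 = -8)
j = 1/16 (j = 1/(2*(8*(0 + 1))) = 1/(2*(8*1)) = 1/(2*8) = 1/16 ≈ 0.062500)
j - L(D(4, 14)) = 1/16 - 1*(-8) = 1/16 + 8 = 129/16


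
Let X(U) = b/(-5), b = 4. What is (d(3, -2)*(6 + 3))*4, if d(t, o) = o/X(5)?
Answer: 90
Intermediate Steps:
X(U) = -4/5 (X(U) = 4/(-5) = 4*(-1/5) = -4/5)
d(t, o) = -5*o/4 (d(t, o) = o/(-4/5) = o*(-5/4) = -5*o/4)
(d(3, -2)*(6 + 3))*4 = ((-5/4*(-2))*(6 + 3))*4 = ((5/2)*9)*4 = (45/2)*4 = 90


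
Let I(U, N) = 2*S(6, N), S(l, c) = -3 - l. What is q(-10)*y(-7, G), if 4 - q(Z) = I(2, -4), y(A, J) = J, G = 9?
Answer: 198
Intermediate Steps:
I(U, N) = -18 (I(U, N) = 2*(-3 - 1*6) = 2*(-3 - 6) = 2*(-9) = -18)
q(Z) = 22 (q(Z) = 4 - 1*(-18) = 4 + 18 = 22)
q(-10)*y(-7, G) = 22*9 = 198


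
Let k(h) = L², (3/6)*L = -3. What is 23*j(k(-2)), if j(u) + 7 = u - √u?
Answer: 529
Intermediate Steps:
L = -6 (L = 2*(-3) = -6)
k(h) = 36 (k(h) = (-6)² = 36)
j(u) = -7 + u - √u (j(u) = -7 + (u - √u) = -7 + u - √u)
23*j(k(-2)) = 23*(-7 + 36 - √36) = 23*(-7 + 36 - 1*6) = 23*(-7 + 36 - 6) = 23*23 = 529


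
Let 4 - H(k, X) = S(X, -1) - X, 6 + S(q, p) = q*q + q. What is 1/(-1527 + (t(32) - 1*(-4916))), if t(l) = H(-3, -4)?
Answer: 1/3383 ≈ 0.00029560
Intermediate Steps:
S(q, p) = -6 + q + q**2 (S(q, p) = -6 + (q*q + q) = -6 + (q**2 + q) = -6 + (q + q**2) = -6 + q + q**2)
H(k, X) = 10 - X**2 (H(k, X) = 4 - ((-6 + X + X**2) - X) = 4 - (-6 + X**2) = 4 + (6 - X**2) = 10 - X**2)
t(l) = -6 (t(l) = 10 - 1*(-4)**2 = 10 - 1*16 = 10 - 16 = -6)
1/(-1527 + (t(32) - 1*(-4916))) = 1/(-1527 + (-6 - 1*(-4916))) = 1/(-1527 + (-6 + 4916)) = 1/(-1527 + 4910) = 1/3383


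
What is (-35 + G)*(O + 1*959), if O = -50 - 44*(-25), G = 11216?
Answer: 22462629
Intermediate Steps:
O = 1050 (O = -50 + 1100 = 1050)
(-35 + G)*(O + 1*959) = (-35 + 11216)*(1050 + 1*959) = 11181*(1050 + 959) = 11181*2009 = 22462629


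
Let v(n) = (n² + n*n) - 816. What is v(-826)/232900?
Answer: 340934/58225 ≈ 5.8555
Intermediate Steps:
v(n) = -816 + 2*n² (v(n) = (n² + n²) - 816 = 2*n² - 816 = -816 + 2*n²)
v(-826)/232900 = (-816 + 2*(-826)²)/232900 = (-816 + 2*682276)*(1/232900) = (-816 + 1364552)*(1/232900) = 1363736*(1/232900) = 340934/58225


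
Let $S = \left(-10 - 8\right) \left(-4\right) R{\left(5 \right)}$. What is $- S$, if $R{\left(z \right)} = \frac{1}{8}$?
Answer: $-9$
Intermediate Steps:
$R{\left(z \right)} = \frac{1}{8}$
$S = 9$ ($S = \left(-10 - 8\right) \left(-4\right) \frac{1}{8} = \left(-18\right) \left(-4\right) \frac{1}{8} = 72 \cdot \frac{1}{8} = 9$)
$- S = \left(-1\right) 9 = -9$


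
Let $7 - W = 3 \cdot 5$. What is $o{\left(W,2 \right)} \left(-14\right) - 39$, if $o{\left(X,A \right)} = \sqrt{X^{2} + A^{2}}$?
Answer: $-39 - 28 \sqrt{17} \approx -154.45$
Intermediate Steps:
$W = -8$ ($W = 7 - 3 \cdot 5 = 7 - 15 = -8$)
$o{\left(X,A \right)} = \sqrt{A^{2} + X^{2}}$
$o{\left(W,2 \right)} \left(-14\right) - 39 = \sqrt{2^{2} + \left(-8\right)^{2}} \left(-14\right) - 39 = \sqrt{4 + 64} \left(-14\right) - 39 = \sqrt{68} \left(-14\right) - 39 = 2 \sqrt{17} \left(-14\right) - 39 = - 28 \sqrt{17} - 39 = -39 - 28 \sqrt{17}$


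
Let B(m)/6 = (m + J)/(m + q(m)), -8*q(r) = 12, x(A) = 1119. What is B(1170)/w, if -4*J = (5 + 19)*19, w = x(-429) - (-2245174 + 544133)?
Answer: 264/82873915 ≈ 3.1856e-6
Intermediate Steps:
q(r) = -3/2 (q(r) = -⅛*12 = -3/2)
w = 1702160 (w = 1119 - (-2245174 + 544133) = 1119 - 1*(-1701041) = 1119 + 1701041 = 1702160)
J = -114 (J = -(5 + 19)*19/4 = -6*19 = -¼*456 = -114)
B(m) = 6*(-114 + m)/(-3/2 + m) (B(m) = 6*((m - 114)/(m - 3/2)) = 6*((-114 + m)/(-3/2 + m)) = 6*(-114 + m)/(-3/2 + m))
B(1170)/w = (12*(-114 + 1170)/(-3 + 2*1170))/1702160 = (12*1056/(-3 + 2340))*(1/1702160) = (12*1056/2337)*(1/1702160) = (12*(1/2337)*1056)*(1/1702160) = (4224/779)*(1/1702160) = 264/82873915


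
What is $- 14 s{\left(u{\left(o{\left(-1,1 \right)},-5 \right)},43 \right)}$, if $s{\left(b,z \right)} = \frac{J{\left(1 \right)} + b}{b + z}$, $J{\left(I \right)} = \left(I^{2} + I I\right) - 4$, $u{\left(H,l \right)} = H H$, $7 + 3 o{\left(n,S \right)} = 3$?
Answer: $\frac{28}{403} \approx 0.069479$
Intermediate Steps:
$o{\left(n,S \right)} = - \frac{4}{3}$ ($o{\left(n,S \right)} = - \frac{7}{3} + \frac{1}{3} \cdot 3 = - \frac{7}{3} + 1 = - \frac{4}{3}$)
$u{\left(H,l \right)} = H^{2}$
$J{\left(I \right)} = -4 + 2 I^{2}$ ($J{\left(I \right)} = \left(I^{2} + I^{2}\right) - 4 = 2 I^{2} - 4 = -4 + 2 I^{2}$)
$s{\left(b,z \right)} = \frac{-2 + b}{b + z}$ ($s{\left(b,z \right)} = \frac{\left(-4 + 2 \cdot 1^{2}\right) + b}{b + z} = \frac{\left(-4 + 2 \cdot 1\right) + b}{b + z} = \frac{\left(-4 + 2\right) + b}{b + z} = \frac{-2 + b}{b + z}$)
$- 14 s{\left(u{\left(o{\left(-1,1 \right)},-5 \right)},43 \right)} = - 14 \frac{-2 + \left(- \frac{4}{3}\right)^{2}}{\left(- \frac{4}{3}\right)^{2} + 43} = - 14 \frac{-2 + \frac{16}{9}}{\frac{16}{9} + 43} = - 14 \frac{1}{\frac{403}{9}} \left(- \frac{2}{9}\right) = - 14 \cdot \frac{9}{403} \left(- \frac{2}{9}\right) = \left(-14\right) \left(- \frac{2}{403}\right) = \frac{28}{403}$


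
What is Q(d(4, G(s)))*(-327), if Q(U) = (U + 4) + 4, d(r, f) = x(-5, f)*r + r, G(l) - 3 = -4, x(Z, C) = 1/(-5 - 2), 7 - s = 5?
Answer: -26160/7 ≈ -3737.1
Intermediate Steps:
s = 2 (s = 7 - 1*5 = 7 - 5 = 2)
x(Z, C) = -⅐ (x(Z, C) = 1/(-7) = -⅐)
G(l) = -1 (G(l) = 3 - 4 = -1)
d(r, f) = 6*r/7 (d(r, f) = -r/7 + r = 6*r/7)
Q(U) = 8 + U (Q(U) = (4 + U) + 4 = 8 + U)
Q(d(4, G(s)))*(-327) = (8 + (6/7)*4)*(-327) = (8 + 24/7)*(-327) = (80/7)*(-327) = -26160/7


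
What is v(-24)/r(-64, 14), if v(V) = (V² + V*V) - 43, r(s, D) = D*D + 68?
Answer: 1109/264 ≈ 4.2008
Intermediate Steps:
r(s, D) = 68 + D² (r(s, D) = D² + 68 = 68 + D²)
v(V) = -43 + 2*V² (v(V) = (V² + V²) - 43 = 2*V² - 43 = -43 + 2*V²)
v(-24)/r(-64, 14) = (-43 + 2*(-24)²)/(68 + 14²) = (-43 + 2*576)/(68 + 196) = (-43 + 1152)/264 = 1109*(1/264) = 1109/264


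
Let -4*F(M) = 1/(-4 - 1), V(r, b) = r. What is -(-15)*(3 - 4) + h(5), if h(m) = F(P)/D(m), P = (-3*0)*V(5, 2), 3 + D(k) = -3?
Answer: -1801/120 ≈ -15.008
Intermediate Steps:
D(k) = -6 (D(k) = -3 - 3 = -6)
P = 0 (P = -3*0*5 = 0*5 = 0)
F(M) = 1/20 (F(M) = -1/(4*(-4 - 1)) = -1/4/(-5) = -1/4*(-1/5) = 1/20)
h(m) = -1/120 (h(m) = (1/20)/(-6) = (1/20)*(-1/6) = -1/120)
-(-15)*(3 - 4) + h(5) = -(-15)*(3 - 4) - 1/120 = -(-15)*(-1) - 1/120 = -3*5 - 1/120 = -15 - 1/120 = -1801/120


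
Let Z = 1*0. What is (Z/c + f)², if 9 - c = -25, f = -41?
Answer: 1681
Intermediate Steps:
Z = 0
c = 34 (c = 9 - 1*(-25) = 9 + 25 = 34)
(Z/c + f)² = (0/34 - 41)² = (0*(1/34) - 41)² = (0 - 41)² = (-41)² = 1681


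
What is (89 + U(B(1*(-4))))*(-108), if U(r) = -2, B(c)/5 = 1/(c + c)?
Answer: -9396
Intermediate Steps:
B(c) = 5/(2*c) (B(c) = 5/(c + c) = 5/((2*c)) = 5*(1/(2*c)) = 5/(2*c))
(89 + U(B(1*(-4))))*(-108) = (89 - 2)*(-108) = 87*(-108) = -9396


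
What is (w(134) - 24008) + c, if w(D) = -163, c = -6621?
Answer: -30792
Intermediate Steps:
(w(134) - 24008) + c = (-163 - 24008) - 6621 = -24171 - 6621 = -30792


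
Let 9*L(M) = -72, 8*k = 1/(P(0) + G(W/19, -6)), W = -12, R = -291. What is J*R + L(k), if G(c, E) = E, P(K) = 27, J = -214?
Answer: 62266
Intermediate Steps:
k = 1/168 (k = 1/(8*(27 - 6)) = (⅛)/21 = (⅛)*(1/21) = 1/168 ≈ 0.0059524)
L(M) = -8 (L(M) = (⅑)*(-72) = -8)
J*R + L(k) = -214*(-291) - 8 = 62274 - 8 = 62266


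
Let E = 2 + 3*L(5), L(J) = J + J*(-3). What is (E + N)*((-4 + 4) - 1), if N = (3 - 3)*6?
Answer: 28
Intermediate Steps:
L(J) = -2*J (L(J) = J - 3*J = -2*J)
E = -28 (E = 2 + 3*(-2*5) = 2 + 3*(-10) = 2 - 30 = -28)
N = 0 (N = 0*6 = 0)
(E + N)*((-4 + 4) - 1) = (-28 + 0)*((-4 + 4) - 1) = -28*(0 - 1) = -28*(-1) = 28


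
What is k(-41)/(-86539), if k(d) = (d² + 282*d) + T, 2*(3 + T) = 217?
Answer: 19551/173078 ≈ 0.11296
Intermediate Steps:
T = 211/2 (T = -3 + (½)*217 = -3 + 217/2 = 211/2 ≈ 105.50)
k(d) = 211/2 + d² + 282*d (k(d) = (d² + 282*d) + 211/2 = 211/2 + d² + 282*d)
k(-41)/(-86539) = (211/2 + (-41)² + 282*(-41))/(-86539) = (211/2 + 1681 - 11562)*(-1/86539) = -19551/2*(-1/86539) = 19551/173078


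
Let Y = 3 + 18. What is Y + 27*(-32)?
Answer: -843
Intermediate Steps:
Y = 21
Y + 27*(-32) = 21 + 27*(-32) = 21 - 864 = -843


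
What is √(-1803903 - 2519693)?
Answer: 2*I*√1080899 ≈ 2079.3*I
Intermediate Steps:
√(-1803903 - 2519693) = √(-4323596) = 2*I*√1080899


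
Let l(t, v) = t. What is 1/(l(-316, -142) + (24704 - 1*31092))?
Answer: -1/6704 ≈ -0.00014916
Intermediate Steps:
1/(l(-316, -142) + (24704 - 1*31092)) = 1/(-316 + (24704 - 1*31092)) = 1/(-316 + (24704 - 31092)) = 1/(-316 - 6388) = 1/(-6704) = -1/6704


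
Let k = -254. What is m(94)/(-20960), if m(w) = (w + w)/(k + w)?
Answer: 47/838400 ≈ 5.6059e-5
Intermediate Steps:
m(w) = 2*w/(-254 + w) (m(w) = (w + w)/(-254 + w) = (2*w)/(-254 + w) = 2*w/(-254 + w))
m(94)/(-20960) = (2*94/(-254 + 94))/(-20960) = (2*94/(-160))*(-1/20960) = (2*94*(-1/160))*(-1/20960) = -47/40*(-1/20960) = 47/838400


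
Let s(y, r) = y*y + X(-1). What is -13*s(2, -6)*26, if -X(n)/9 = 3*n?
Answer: -10478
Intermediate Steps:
X(n) = -27*n
s(y, r) = 27 + y² (s(y, r) = y*y - 27*(-1) = y² + 27 = 27 + y²)
-13*s(2, -6)*26 = -13*(27 + 2²)*26 = -13*(27 + 4)*26 = -13*31*26 = -403*26 = -10478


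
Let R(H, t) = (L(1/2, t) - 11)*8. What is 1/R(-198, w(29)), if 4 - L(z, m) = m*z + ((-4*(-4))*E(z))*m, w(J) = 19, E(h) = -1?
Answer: 1/2300 ≈ 0.00043478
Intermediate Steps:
L(z, m) = 4 + 16*m - m*z (L(z, m) = 4 - (m*z + (-4*(-4)*(-1))*m) = 4 - (m*z + (16*(-1))*m) = 4 - (m*z - 16*m) = 4 - (-16*m + m*z) = 4 + (16*m - m*z) = 4 + 16*m - m*z)
R(H, t) = -56 + 124*t (R(H, t) = ((4 + 16*t - 1*t/2) - 11)*8 = ((4 + 16*t - 1*t*½) - 11)*8 = ((4 + 16*t - t/2) - 11)*8 = ((4 + 31*t/2) - 11)*8 = (-7 + 31*t/2)*8 = -56 + 124*t)
1/R(-198, w(29)) = 1/(-56 + 124*19) = 1/(-56 + 2356) = 1/2300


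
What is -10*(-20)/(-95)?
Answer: -40/19 ≈ -2.1053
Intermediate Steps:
-10*(-20)/(-95) = 200*(-1/95) = -40/19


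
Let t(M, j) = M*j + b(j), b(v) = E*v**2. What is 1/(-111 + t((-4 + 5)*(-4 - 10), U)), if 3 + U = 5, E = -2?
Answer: -1/147 ≈ -0.0068027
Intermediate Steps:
U = 2 (U = -3 + 5 = 2)
b(v) = -2*v**2
t(M, j) = -2*j**2 + M*j (t(M, j) = M*j - 2*j**2 = -2*j**2 + M*j)
1/(-111 + t((-4 + 5)*(-4 - 10), U)) = 1/(-111 + 2*((-4 + 5)*(-4 - 10) - 2*2)) = 1/(-111 + 2*(1*(-14) - 4)) = 1/(-111 + 2*(-14 - 4)) = 1/(-111 + 2*(-18)) = 1/(-111 - 36) = 1/(-147) = -1/147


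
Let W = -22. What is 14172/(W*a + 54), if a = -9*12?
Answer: 2362/405 ≈ 5.8321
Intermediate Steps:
a = -108
14172/(W*a + 54) = 14172/(-22*(-108) + 54) = 14172/(2376 + 54) = 14172/2430 = 14172*(1/2430) = 2362/405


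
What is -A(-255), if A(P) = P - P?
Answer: 0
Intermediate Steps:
A(P) = 0
-A(-255) = -1*0 = 0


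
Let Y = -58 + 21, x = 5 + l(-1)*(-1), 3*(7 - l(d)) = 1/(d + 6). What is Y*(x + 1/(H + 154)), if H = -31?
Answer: 43808/615 ≈ 71.233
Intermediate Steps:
l(d) = 7 - 1/(3*(6 + d)) (l(d) = 7 - 1/(3*(d + 6)) = 7 - 1/(3*(6 + d)))
x = -29/15 (x = 5 + ((125 + 21*(-1))/(3*(6 - 1)))*(-1) = 5 + ((⅓)*(125 - 21)/5)*(-1) = 5 + ((⅓)*(⅕)*104)*(-1) = 5 + (104/15)*(-1) = 5 - 104/15 = -29/15 ≈ -1.9333)
Y = -37
Y*(x + 1/(H + 154)) = -37*(-29/15 + 1/(-31 + 154)) = -37*(-29/15 + 1/123) = -37*(-1184/615) = 43808/615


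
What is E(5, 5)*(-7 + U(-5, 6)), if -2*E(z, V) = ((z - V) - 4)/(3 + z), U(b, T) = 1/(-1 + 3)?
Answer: -13/8 ≈ -1.6250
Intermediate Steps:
U(b, T) = 1/2
E(z, V) = -(-4 + z - V)/(2*(3 + z)) (E(z, V) = -((z - V) - 4)/(2*(3 + z)) = -(-4 + z - V)/(2*(3 + z)))
E(5, 5)*(-7 + U(-5, 6)) = ((4 + 5 - 1*5)/(2*(3 + 5)))*(-7 + 1/2) = ((1/2)*(4 + 5 - 5)/8)*(-13/2) = ((1/2)*(1/8)*4)*(-13/2) = (1/4)*(-13/2) = -13/8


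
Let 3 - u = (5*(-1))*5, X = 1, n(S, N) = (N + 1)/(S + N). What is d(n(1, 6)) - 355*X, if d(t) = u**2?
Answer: 429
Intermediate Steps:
n(S, N) = (1 + N)/(N + S)
u = 28 (u = 3 - 5*(-1)*5 = 3 - (-5)*5 = 3 - 1*(-25) = 3 + 25 = 28)
d(t) = 784 (d(t) = 28**2 = 784)
d(n(1, 6)) - 355*X = 784 - 355*1 = 784 - 355 = 429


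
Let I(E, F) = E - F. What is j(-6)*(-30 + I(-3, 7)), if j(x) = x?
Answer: 240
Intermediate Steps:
j(-6)*(-30 + I(-3, 7)) = -6*(-30 + (-3 - 1*7)) = -6*(-30 + (-3 - 7)) = -6*(-30 - 10) = -6*(-40) = 240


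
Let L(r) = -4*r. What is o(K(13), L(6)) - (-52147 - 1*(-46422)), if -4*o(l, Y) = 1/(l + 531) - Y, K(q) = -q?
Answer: 11849767/2072 ≈ 5719.0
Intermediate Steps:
o(l, Y) = -1/(4*(531 + l)) + Y/4 (o(l, Y) = -(1/(l + 531) - Y)/4 = -(1/(531 + l) - Y)/4 = -1/(4*(531 + l)) + Y/4)
o(K(13), L(6)) - (-52147 - 1*(-46422)) = (-1 + 531*(-4*6) + (-4*6)*(-1*13))/(4*(531 - 1*13)) - (-52147 - 1*(-46422)) = (-1 + 531*(-24) - 24*(-13))/(4*(531 - 13)) - (-52147 + 46422) = (¼)*(-1 - 12744 + 312)/518 - 1*(-5725) = (¼)*(1/518)*(-12433) + 5725 = -12433/2072 + 5725 = 11849767/2072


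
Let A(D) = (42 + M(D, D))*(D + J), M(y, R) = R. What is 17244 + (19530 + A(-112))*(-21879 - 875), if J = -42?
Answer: -689656496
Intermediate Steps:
A(D) = (-42 + D)*(42 + D) (A(D) = (42 + D)*(D - 42) = (42 + D)*(-42 + D) = (-42 + D)*(42 + D))
17244 + (19530 + A(-112))*(-21879 - 875) = 17244 + (19530 + (-1764 + (-112)²))*(-21879 - 875) = 17244 + (19530 + (-1764 + 12544))*(-22754) = 17244 + (19530 + 10780)*(-22754) = 17244 + 30310*(-22754) = 17244 - 689673740 = -689656496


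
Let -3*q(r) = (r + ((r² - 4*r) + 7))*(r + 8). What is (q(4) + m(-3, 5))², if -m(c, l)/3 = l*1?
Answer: 3481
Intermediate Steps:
m(c, l) = -3*l
q(r) = -(8 + r)*(7 + r² - 3*r)/3 (q(r) = -(r + ((r² - 4*r) + 7))*(r + 8)/3 = -(r + (7 + r² - 4*r))*(8 + r)/3 = -(7 + r² - 3*r)*(8 + r)/3 = -(8 + r)*(7 + r² - 3*r)/3)
(q(4) + m(-3, 5))² = ((-56/3 - 5/3*4² - ⅓*4³ + (17/3)*4) - 3*5)² = ((-56/3 - 5/3*16 - ⅓*64 + 68/3) - 15)² = ((-56/3 - 80/3 - 64/3 + 68/3) - 15)² = (-44 - 15)² = (-59)² = 3481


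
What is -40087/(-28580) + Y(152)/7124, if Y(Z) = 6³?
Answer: 72938267/50900980 ≈ 1.4329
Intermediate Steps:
Y(Z) = 216
-40087/(-28580) + Y(152)/7124 = -40087/(-28580) + 216/7124 = -40087*(-1/28580) + 216*(1/7124) = 40087/28580 + 54/1781 = 72938267/50900980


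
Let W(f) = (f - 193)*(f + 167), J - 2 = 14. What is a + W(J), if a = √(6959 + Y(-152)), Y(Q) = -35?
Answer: -32391 + 2*√1731 ≈ -32308.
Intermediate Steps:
J = 16 (J = 2 + 14 = 16)
W(f) = (-193 + f)*(167 + f)
a = 2*√1731 (a = √(6959 - 35) = √6924 = 2*√1731 ≈ 83.211)
a + W(J) = 2*√1731 + (-32231 + 16² - 26*16) = 2*√1731 + (-32231 + 256 - 416) = 2*√1731 - 32391 = -32391 + 2*√1731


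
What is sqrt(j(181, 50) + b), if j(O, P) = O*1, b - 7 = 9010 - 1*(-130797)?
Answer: 3*sqrt(15555) ≈ 374.16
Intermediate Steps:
b = 139814 (b = 7 + (9010 - 1*(-130797)) = 7 + (9010 + 130797) = 7 + 139807 = 139814)
j(O, P) = O
sqrt(j(181, 50) + b) = sqrt(181 + 139814) = sqrt(139995) = 3*sqrt(15555)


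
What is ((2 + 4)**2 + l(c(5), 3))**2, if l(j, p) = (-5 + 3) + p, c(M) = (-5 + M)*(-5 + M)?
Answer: 1369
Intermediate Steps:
c(M) = (-5 + M)**2
l(j, p) = -2 + p
((2 + 4)**2 + l(c(5), 3))**2 = ((2 + 4)**2 + (-2 + 3))**2 = (6**2 + 1)**2 = (36 + 1)**2 = 37**2 = 1369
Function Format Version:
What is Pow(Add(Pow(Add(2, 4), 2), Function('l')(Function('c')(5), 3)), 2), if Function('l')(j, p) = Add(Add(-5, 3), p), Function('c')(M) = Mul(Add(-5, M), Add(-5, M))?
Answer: 1369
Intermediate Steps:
Function('c')(M) = Pow(Add(-5, M), 2)
Function('l')(j, p) = Add(-2, p)
Pow(Add(Pow(Add(2, 4), 2), Function('l')(Function('c')(5), 3)), 2) = Pow(Add(Pow(Add(2, 4), 2), Add(-2, 3)), 2) = Pow(Add(Pow(6, 2), 1), 2) = Pow(Add(36, 1), 2) = Pow(37, 2) = 1369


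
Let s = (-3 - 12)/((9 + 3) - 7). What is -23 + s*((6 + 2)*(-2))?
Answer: 25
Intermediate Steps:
s = -3 (s = -15/(12 - 7) = -15/5 = -15*⅕ = -3)
-23 + s*((6 + 2)*(-2)) = -23 - 3*(6 + 2)*(-2) = -23 - 24*(-2) = -23 - 3*(-16) = -23 + 48 = 25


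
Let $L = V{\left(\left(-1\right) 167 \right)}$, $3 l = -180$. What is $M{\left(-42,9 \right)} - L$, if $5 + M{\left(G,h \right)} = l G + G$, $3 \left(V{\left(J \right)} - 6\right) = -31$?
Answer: $\frac{7432}{3} \approx 2477.3$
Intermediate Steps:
$l = -60$ ($l = \frac{1}{3} \left(-180\right) = -60$)
$V{\left(J \right)} = - \frac{13}{3}$ ($V{\left(J \right)} = 6 + \frac{1}{3} \left(-31\right) = 6 - \frac{31}{3} = - \frac{13}{3}$)
$L = - \frac{13}{3} \approx -4.3333$
$M{\left(G,h \right)} = -5 - 59 G$ ($M{\left(G,h \right)} = -5 + \left(- 60 G + G\right) = -5 - 59 G$)
$M{\left(-42,9 \right)} - L = \left(-5 - -2478\right) - - \frac{13}{3} = \left(-5 + 2478\right) + \frac{13}{3} = 2473 + \frac{13}{3} = \frac{7432}{3}$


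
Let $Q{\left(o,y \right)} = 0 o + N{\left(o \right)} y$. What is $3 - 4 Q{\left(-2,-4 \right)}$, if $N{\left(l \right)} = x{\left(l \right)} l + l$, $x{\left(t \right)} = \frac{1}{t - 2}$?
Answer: $-21$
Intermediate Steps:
$x{\left(t \right)} = \frac{1}{-2 + t}$
$N{\left(l \right)} = l + \frac{l}{-2 + l}$ ($N{\left(l \right)} = \frac{l}{-2 + l} + l = l + \frac{l}{-2 + l}$)
$Q{\left(o,y \right)} = \frac{o y \left(-1 + o\right)}{-2 + o}$ ($Q{\left(o,y \right)} = 0 o + \frac{o \left(-1 + o\right)}{-2 + o} y = 0 + \frac{o y \left(-1 + o\right)}{-2 + o} = \frac{o y \left(-1 + o\right)}{-2 + o}$)
$3 - 4 Q{\left(-2,-4 \right)} = 3 - 4 \left(\left(-2\right) \left(-4\right) \frac{1}{-2 - 2} \left(-1 - 2\right)\right) = 3 - 4 \left(\left(-2\right) \left(-4\right) \frac{1}{-4} \left(-3\right)\right) = 3 - 4 \left(\left(-2\right) \left(-4\right) \left(- \frac{1}{4}\right) \left(-3\right)\right) = 3 - 24 = -21$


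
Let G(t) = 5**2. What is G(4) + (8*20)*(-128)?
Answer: -20455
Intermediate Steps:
G(t) = 25
G(4) + (8*20)*(-128) = 25 + (8*20)*(-128) = 25 + 160*(-128) = 25 - 20480 = -20455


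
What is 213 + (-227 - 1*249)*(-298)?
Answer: 142061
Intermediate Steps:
213 + (-227 - 1*249)*(-298) = 213 + (-227 - 249)*(-298) = 213 - 476*(-298) = 213 + 141848 = 142061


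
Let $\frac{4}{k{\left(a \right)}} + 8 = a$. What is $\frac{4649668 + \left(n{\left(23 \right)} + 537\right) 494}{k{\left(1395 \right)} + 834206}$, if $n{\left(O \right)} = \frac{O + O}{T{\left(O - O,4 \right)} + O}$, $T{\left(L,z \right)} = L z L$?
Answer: $\frac{3409200229}{578521863} \approx 5.893$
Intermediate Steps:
$k{\left(a \right)} = \frac{4}{-8 + a}$
$T{\left(L,z \right)} = z L^{2}$
$n{\left(O \right)} = 2$ ($n{\left(O \right)} = \frac{O + O}{4 \left(O - O\right)^{2} + O} = \frac{2 O}{4 \cdot 0^{2} + O} = \frac{2 O}{4 \cdot 0 + O} = \frac{2 O}{0 + O} = \frac{2 O}{O} = 2$)
$\frac{4649668 + \left(n{\left(23 \right)} + 537\right) 494}{k{\left(1395 \right)} + 834206} = \frac{4649668 + \left(2 + 537\right) 494}{\frac{4}{-8 + 1395} + 834206} = \frac{4649668 + 539 \cdot 494}{\frac{4}{1387} + 834206} = \frac{4649668 + 266266}{4 \cdot \frac{1}{1387} + 834206} = \frac{4915934}{\frac{4}{1387} + 834206} = \frac{4915934}{\frac{1157043726}{1387}} = 4915934 \cdot \frac{1387}{1157043726} = \frac{3409200229}{578521863}$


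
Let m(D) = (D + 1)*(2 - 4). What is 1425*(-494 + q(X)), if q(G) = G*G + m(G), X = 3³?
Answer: 255075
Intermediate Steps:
m(D) = -2 - 2*D (m(D) = (1 + D)*(-2) = -2 - 2*D)
X = 27
q(G) = -2 + G² - 2*G (q(G) = G*G + (-2 - 2*G) = G² + (-2 - 2*G) = -2 + G² - 2*G)
1425*(-494 + q(X)) = 1425*(-494 + (-2 + 27² - 2*27)) = 1425*(-494 + (-2 + 729 - 54)) = 1425*(-494 + 673) = 1425*179 = 255075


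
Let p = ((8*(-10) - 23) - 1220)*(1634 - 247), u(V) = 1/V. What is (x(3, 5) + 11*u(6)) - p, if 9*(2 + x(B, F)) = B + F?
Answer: 33030031/18 ≈ 1.8350e+6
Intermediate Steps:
x(B, F) = -2 + B/9 + F/9 (x(B, F) = -2 + (B + F)/9 = -2 + (B/9 + F/9) = -2 + B/9 + F/9)
p = -1835001 (p = ((-80 - 23) - 1220)*1387 = (-103 - 1220)*1387 = -1323*1387 = -1835001)
(x(3, 5) + 11*u(6)) - p = ((-2 + (⅑)*3 + (⅑)*5) + 11/6) - 1*(-1835001) = ((-2 + ⅓ + 5/9) + 11*(⅙)) + 1835001 = (-10/9 + 11/6) + 1835001 = 13/18 + 1835001 = 33030031/18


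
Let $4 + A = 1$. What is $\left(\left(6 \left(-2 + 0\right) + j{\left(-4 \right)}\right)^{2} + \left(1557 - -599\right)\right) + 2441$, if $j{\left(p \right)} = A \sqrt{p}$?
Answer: $4705 + 144 i \approx 4705.0 + 144.0 i$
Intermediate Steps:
$A = -3$ ($A = -4 + 1 = -3$)
$j{\left(p \right)} = - 3 \sqrt{p}$
$\left(\left(6 \left(-2 + 0\right) + j{\left(-4 \right)}\right)^{2} + \left(1557 - -599\right)\right) + 2441 = \left(\left(6 \left(-2 + 0\right) - 3 \sqrt{-4}\right)^{2} + \left(1557 - -599\right)\right) + 2441 = \left(\left(6 \left(-2\right) - 3 \cdot 2 i\right)^{2} + \left(1557 + 599\right)\right) + 2441 = \left(\left(-12 - 6 i\right)^{2} + 2156\right) + 2441 = \left(2156 + \left(-12 - 6 i\right)^{2}\right) + 2441 = 4597 + \left(-12 - 6 i\right)^{2}$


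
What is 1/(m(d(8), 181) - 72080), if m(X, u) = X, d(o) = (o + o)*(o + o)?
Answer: -1/71824 ≈ -1.3923e-5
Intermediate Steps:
d(o) = 4*o**2 (d(o) = (2*o)*(2*o) = 4*o**2)
1/(m(d(8), 181) - 72080) = 1/(4*8**2 - 72080) = 1/(4*64 - 72080) = 1/(256 - 72080) = 1/(-71824) = -1/71824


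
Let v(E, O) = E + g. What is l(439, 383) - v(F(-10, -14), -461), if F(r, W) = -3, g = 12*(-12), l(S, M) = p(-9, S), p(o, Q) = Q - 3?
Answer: 583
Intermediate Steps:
p(o, Q) = -3 + Q
l(S, M) = -3 + S
g = -144
v(E, O) = -144 + E (v(E, O) = E - 144 = -144 + E)
l(439, 383) - v(F(-10, -14), -461) = (-3 + 439) - (-144 - 3) = 436 - 1*(-147) = 436 + 147 = 583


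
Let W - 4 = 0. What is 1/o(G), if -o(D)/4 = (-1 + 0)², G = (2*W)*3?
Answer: -¼ ≈ -0.25000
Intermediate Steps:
W = 4 (W = 4 + 0 = 4)
G = 24 (G = (2*4)*3 = 8*3 = 24)
o(D) = -4 (o(D) = -4*(-1 + 0)² = -4*(-1)² = -4*1 = -4)
1/o(G) = 1/(-4) = -¼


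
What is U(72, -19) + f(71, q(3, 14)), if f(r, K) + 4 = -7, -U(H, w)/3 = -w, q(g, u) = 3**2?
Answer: -68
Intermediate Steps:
q(g, u) = 9
U(H, w) = 3*w (U(H, w) = -(-3)*w = 3*w)
f(r, K) = -11 (f(r, K) = -4 - 7 = -11)
U(72, -19) + f(71, q(3, 14)) = 3*(-19) - 11 = -57 - 11 = -68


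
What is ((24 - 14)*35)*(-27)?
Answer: -9450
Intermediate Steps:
((24 - 14)*35)*(-27) = (10*35)*(-27) = 350*(-27) = -9450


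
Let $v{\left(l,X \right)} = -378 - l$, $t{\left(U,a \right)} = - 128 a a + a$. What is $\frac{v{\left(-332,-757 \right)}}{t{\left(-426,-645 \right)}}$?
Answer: $\frac{46}{53251845} \approx 8.6382 \cdot 10^{-7}$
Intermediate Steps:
$t{\left(U,a \right)} = a - 128 a^{2}$ ($t{\left(U,a \right)} = - 128 a^{2} + a = a - 128 a^{2}$)
$\frac{v{\left(-332,-757 \right)}}{t{\left(-426,-645 \right)}} = \frac{-378 - -332}{\left(-645\right) \left(1 - -82560\right)} = \frac{-378 + 332}{\left(-645\right) \left(1 + 82560\right)} = - \frac{46}{\left(-645\right) 82561} = - \frac{46}{-53251845} = \left(-46\right) \left(- \frac{1}{53251845}\right) = \frac{46}{53251845}$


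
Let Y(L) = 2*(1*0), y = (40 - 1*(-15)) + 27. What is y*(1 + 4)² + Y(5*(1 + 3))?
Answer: 2050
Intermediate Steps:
y = 82 (y = (40 + 15) + 27 = 55 + 27 = 82)
Y(L) = 0 (Y(L) = 2*0 = 0)
y*(1 + 4)² + Y(5*(1 + 3)) = 82*(1 + 4)² + 0 = 82*5² + 0 = 82*25 + 0 = 2050 + 0 = 2050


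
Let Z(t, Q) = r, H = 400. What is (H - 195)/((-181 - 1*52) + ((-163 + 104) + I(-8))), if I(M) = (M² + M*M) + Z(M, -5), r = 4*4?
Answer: -205/148 ≈ -1.3851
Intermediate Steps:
r = 16
Z(t, Q) = 16
I(M) = 16 + 2*M² (I(M) = (M² + M*M) + 16 = (M² + M²) + 16 = 2*M² + 16 = 16 + 2*M²)
(H - 195)/((-181 - 1*52) + ((-163 + 104) + I(-8))) = (400 - 195)/((-181 - 1*52) + ((-163 + 104) + (16 + 2*(-8)²))) = 205/((-181 - 52) + (-59 + (16 + 2*64))) = 205/(-233 + (-59 + (16 + 128))) = 205/(-233 + (-59 + 144)) = 205/(-233 + 85) = 205/(-148) = 205*(-1/148) = -205/148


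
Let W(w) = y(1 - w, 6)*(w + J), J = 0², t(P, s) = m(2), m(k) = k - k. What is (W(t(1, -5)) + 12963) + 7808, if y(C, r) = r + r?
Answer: 20771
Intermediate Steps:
m(k) = 0
t(P, s) = 0
y(C, r) = 2*r
J = 0
W(w) = 12*w (W(w) = (2*6)*(w + 0) = 12*w)
(W(t(1, -5)) + 12963) + 7808 = (12*0 + 12963) + 7808 = (0 + 12963) + 7808 = 12963 + 7808 = 20771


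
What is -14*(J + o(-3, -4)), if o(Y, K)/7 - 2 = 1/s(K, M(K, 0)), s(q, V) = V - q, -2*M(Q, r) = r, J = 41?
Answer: -1589/2 ≈ -794.50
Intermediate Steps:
M(Q, r) = -r/2
o(Y, K) = 14 - 7/K (o(Y, K) = 14 + 7/(-½*0 - K) = 14 + 7/(0 - K) = 14 + 7/((-K)) = 14 + 7*(-1/K) = 14 - 7/K)
-14*(J + o(-3, -4)) = -14*(41 + (14 - 7/(-4))) = -14*(41 + (14 - 7*(-¼))) = -14*(41 + (14 + 7/4)) = -14*(41 + 63/4) = -14*227/4 = -1589/2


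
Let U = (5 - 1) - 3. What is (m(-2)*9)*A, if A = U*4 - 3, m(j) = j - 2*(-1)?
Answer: 0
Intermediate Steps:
U = 1 (U = 4 - 3 = 1)
m(j) = 2 + j (m(j) = j + 2 = 2 + j)
A = 1 (A = 1*4 - 3 = 4 - 3 = 1)
(m(-2)*9)*A = ((2 - 2)*9)*1 = (0*9)*1 = 0*1 = 0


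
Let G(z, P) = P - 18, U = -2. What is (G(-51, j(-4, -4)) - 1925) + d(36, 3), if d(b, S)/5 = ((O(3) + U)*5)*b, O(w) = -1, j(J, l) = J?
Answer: -4647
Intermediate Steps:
G(z, P) = -18 + P
d(b, S) = -75*b (d(b, S) = 5*(((-1 - 2)*5)*b) = 5*((-3*5)*b) = 5*(-15*b) = -75*b)
(G(-51, j(-4, -4)) - 1925) + d(36, 3) = ((-18 - 4) - 1925) - 75*36 = (-22 - 1925) - 2700 = -1947 - 2700 = -4647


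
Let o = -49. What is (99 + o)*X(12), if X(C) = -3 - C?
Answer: -750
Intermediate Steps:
(99 + o)*X(12) = (99 - 49)*(-3 - 1*12) = 50*(-3 - 12) = 50*(-15) = -750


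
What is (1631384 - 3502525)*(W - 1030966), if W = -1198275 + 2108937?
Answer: 225105746864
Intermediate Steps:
W = 910662
(1631384 - 3502525)*(W - 1030966) = (1631384 - 3502525)*(910662 - 1030966) = -1871141*(-120304) = 225105746864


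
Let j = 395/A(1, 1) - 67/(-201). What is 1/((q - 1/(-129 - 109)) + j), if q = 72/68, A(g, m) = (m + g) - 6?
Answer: -1428/139021 ≈ -0.010272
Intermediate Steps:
A(g, m) = -6 + g + m (A(g, m) = (g + m) - 6 = -6 + g + m)
q = 18/17 (q = 72*(1/68) = 18/17 ≈ 1.0588)
j = -1181/12 (j = 395/(-6 + 1 + 1) - 67/(-201) = 395/(-4) - 67*(-1/201) = 395*(-¼) + ⅓ = -395/4 + ⅓ = -1181/12 ≈ -98.417)
1/((q - 1/(-129 - 109)) + j) = 1/((18/17 - 1/(-129 - 109)) - 1181/12) = 1/((18/17 - 1/(-238)) - 1181/12) = 1/((18/17 - 1*(-1/238)) - 1181/12) = 1/((18/17 + 1/238) - 1181/12) = 1/(253/238 - 1181/12) = 1/(-139021/1428) = -1428/139021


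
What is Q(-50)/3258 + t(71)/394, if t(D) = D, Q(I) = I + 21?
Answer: 54973/320913 ≈ 0.17130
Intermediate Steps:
Q(I) = 21 + I
Q(-50)/3258 + t(71)/394 = (21 - 50)/3258 + 71/394 = -29*1/3258 + 71*(1/394) = -29/3258 + 71/394 = 54973/320913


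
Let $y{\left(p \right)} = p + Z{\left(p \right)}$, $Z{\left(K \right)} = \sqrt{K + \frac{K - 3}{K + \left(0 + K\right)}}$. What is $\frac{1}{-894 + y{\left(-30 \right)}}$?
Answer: $- \frac{18480}{17076109} - \frac{2 i \sqrt{2945}}{17076109} \approx -0.0010822 - 6.356 \cdot 10^{-6} i$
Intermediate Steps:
$Z{\left(K \right)} = \sqrt{K + \frac{-3 + K}{2 K}}$ ($Z{\left(K \right)} = \sqrt{K + \frac{-3 + K}{K + K}} = \sqrt{K + \frac{-3 + K}{2 K}}$)
$y{\left(p \right)} = p + \frac{\sqrt{2 - \frac{6}{p} + 4 p}}{2}$
$\frac{1}{-894 + y{\left(-30 \right)}} = \frac{1}{-894 - \left(30 - \frac{\sqrt{2 - \frac{6}{-30} + 4 \left(-30\right)}}{2}\right)} = \frac{1}{-894 - \left(30 - \frac{\sqrt{2 - - \frac{1}{5} - 120}}{2}\right)} = \frac{1}{-894 - \left(30 - \frac{\sqrt{2 + \frac{1}{5} - 120}}{2}\right)} = \frac{1}{-894 - \left(30 - \frac{\sqrt{- \frac{589}{5}}}{2}\right)} = \frac{1}{-894 - \left(30 - \frac{\frac{1}{5} i \sqrt{2945}}{2}\right)} = \frac{1}{-894 - \left(30 - \frac{i \sqrt{2945}}{10}\right)} = \frac{1}{-924 + \frac{i \sqrt{2945}}{10}}$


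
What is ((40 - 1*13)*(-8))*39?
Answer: -8424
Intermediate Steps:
((40 - 1*13)*(-8))*39 = ((40 - 13)*(-8))*39 = (27*(-8))*39 = -216*39 = -8424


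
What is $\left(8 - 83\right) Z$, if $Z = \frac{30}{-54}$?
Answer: $\frac{125}{3} \approx 41.667$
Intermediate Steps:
$Z = - \frac{5}{9}$ ($Z = 30 \left(- \frac{1}{54}\right) = - \frac{5}{9} \approx -0.55556$)
$\left(8 - 83\right) Z = \left(8 - 83\right) \left(- \frac{5}{9}\right) = \left(-75\right) \left(- \frac{5}{9}\right) = \frac{125}{3}$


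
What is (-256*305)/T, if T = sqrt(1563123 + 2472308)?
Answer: -78080*sqrt(4035431)/4035431 ≈ -38.868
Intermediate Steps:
T = sqrt(4035431) ≈ 2008.8
(-256*305)/T = (-256*305)/(sqrt(4035431)) = -78080*sqrt(4035431)/4035431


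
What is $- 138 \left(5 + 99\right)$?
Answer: $-14352$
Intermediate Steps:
$- 138 \left(5 + 99\right) = \left(-138\right) 104 = -14352$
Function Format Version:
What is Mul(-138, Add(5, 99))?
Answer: -14352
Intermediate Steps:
Mul(-138, Add(5, 99)) = Mul(-138, 104) = -14352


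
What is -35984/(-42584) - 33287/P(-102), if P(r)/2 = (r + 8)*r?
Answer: -90933053/102073848 ≈ -0.89086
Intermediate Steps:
P(r) = 2*r*(8 + r) (P(r) = 2*((r + 8)*r) = 2*((8 + r)*r) = 2*(r*(8 + r)) = 2*r*(8 + r))
-35984/(-42584) - 33287/P(-102) = -35984/(-42584) - 33287*(-1/(204*(8 - 102))) = -35984*(-1/42584) - 33287/(2*(-102)*(-94)) = 4498/5323 - 33287/19176 = -90933053/102073848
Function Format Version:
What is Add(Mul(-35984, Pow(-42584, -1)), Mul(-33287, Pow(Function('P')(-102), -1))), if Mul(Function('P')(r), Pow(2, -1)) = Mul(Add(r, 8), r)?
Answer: Rational(-90933053, 102073848) ≈ -0.89086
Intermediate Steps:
Function('P')(r) = Mul(2, r, Add(8, r)) (Function('P')(r) = Mul(2, Mul(Add(r, 8), r)) = Mul(2, Mul(Add(8, r), r)) = Mul(2, Mul(r, Add(8, r))) = Mul(2, r, Add(8, r)))
Add(Mul(-35984, Pow(-42584, -1)), Mul(-33287, Pow(Function('P')(-102), -1))) = Add(Mul(-35984, Pow(-42584, -1)), Mul(-33287, Pow(Mul(2, -102, Add(8, -102)), -1))) = Add(Mul(-35984, Rational(-1, 42584)), Mul(-33287, Pow(Mul(2, -102, -94), -1))) = Add(Rational(4498, 5323), Mul(-33287, Pow(19176, -1))) = Add(Rational(4498, 5323), Mul(-33287, Rational(1, 19176))) = Add(Rational(4498, 5323), Rational(-33287, 19176)) = Rational(-90933053, 102073848)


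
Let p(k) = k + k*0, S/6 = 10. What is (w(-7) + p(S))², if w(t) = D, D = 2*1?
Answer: 3844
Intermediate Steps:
D = 2
w(t) = 2
S = 60 (S = 6*10 = 60)
p(k) = k (p(k) = k + 0 = k)
(w(-7) + p(S))² = (2 + 60)² = 62² = 3844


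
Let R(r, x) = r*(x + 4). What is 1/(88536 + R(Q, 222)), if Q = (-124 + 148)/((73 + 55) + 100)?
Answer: 19/1682636 ≈ 1.1292e-5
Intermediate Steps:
Q = 2/19 (Q = 24/(128 + 100) = 24/228 = 24*(1/228) = 2/19 ≈ 0.10526)
R(r, x) = r*(4 + x)
1/(88536 + R(Q, 222)) = 1/(88536 + 2*(4 + 222)/19) = 1/(88536 + (2/19)*226) = 1/(88536 + 452/19) = 1/(1682636/19) = 19/1682636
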